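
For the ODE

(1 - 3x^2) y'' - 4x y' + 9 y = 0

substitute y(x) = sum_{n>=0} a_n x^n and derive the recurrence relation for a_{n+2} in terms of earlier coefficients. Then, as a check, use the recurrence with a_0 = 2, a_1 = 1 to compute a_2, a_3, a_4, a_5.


Substitute y = sum_n a_n x^n.
(1 - 3 x^2) y'' contributes (n+2)(n+1) a_{n+2} - 3 n(n-1) a_n at x^n.
-4 x y'(x) contributes -4 n a_n at x^n.
9 y(x) contributes 9 a_n at x^n.
Matching x^n: (n+2)(n+1) a_{n+2} + (-3 n(n-1) - 4 n + 9) a_n = 0.
Thus a_{n+2} = (3 n(n-1) + 4 n - 9) / ((n+1)(n+2)) * a_n.

Check with a_0 = 2, a_1 = 1 (apply the recurrence for n = 0, 1, 2, 3): a_0 = 2, a_1 = 1, a_2 = -9, a_3 = -5/6, a_4 = -15/4, a_5 = -7/8.

a_(n+2) = (3 n(n-1) + 4 n - 9) / ((n+1)(n+2)) * a_n; check: a_0 = 2, a_1 = 1, a_2 = -9, a_3 = -5/6, a_4 = -15/4, a_5 = -7/8


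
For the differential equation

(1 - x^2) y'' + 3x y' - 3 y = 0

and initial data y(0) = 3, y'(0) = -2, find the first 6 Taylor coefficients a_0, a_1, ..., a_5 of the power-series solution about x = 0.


Ansatz: y(x) = sum_{n>=0} a_n x^n, so y'(x) = sum_{n>=1} n a_n x^(n-1) and y''(x) = sum_{n>=2} n(n-1) a_n x^(n-2).
Substitute into P(x) y'' + Q(x) y' + R(x) y = 0 with P(x) = 1 - x^2, Q(x) = 3x, R(x) = -3, and match powers of x.
Initial conditions: a_0 = 3, a_1 = -2.
Setting the coefficient of each power of x to zero and solving order by order (substituting the coefficients already found):
  x^0: 2 a_2 - 3 a_0 = 0  ->  2 a_2 = 3 a_0 = 9  ->  a_2 = 9/2
  x^1: 6 a_3 = 0  ->  a_3 = 0
  x^2: 12 a_4 + a_2 = 0  ->  12 a_4 = -a_2 = -9/2  ->  a_4 = -3/8
  x^3: 20 a_5 = 0  ->  a_5 = 0
Truncated series: y(x) = 3 - 2 x + (9/2) x^2 - (3/8) x^4 + O(x^6).

a_0 = 3; a_1 = -2; a_2 = 9/2; a_3 = 0; a_4 = -3/8; a_5 = 0


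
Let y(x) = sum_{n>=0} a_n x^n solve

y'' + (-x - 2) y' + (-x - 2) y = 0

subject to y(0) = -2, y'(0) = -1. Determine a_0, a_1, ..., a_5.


Ansatz: y(x) = sum_{n>=0} a_n x^n, so y'(x) = sum_{n>=1} n a_n x^(n-1) and y''(x) = sum_{n>=2} n(n-1) a_n x^(n-2).
Substitute into P(x) y'' + Q(x) y' + R(x) y = 0 with P(x) = 1, Q(x) = -x - 2, R(x) = -x - 2, and match powers of x.
Initial conditions: a_0 = -2, a_1 = -1.
Setting the coefficient of each power of x to zero and solving order by order (substituting the coefficients already found):
  x^0: 2 a_2 - 2 a_1 - 2 a_0 = 0  ->  2 a_2 = 2 a_1 + 2 a_0 = -6  ->  a_2 = -3
  x^1: 6 a_3 - 4 a_2 - 3 a_1 - a_0 = 0  ->  6 a_3 = 4 a_2 + 3 a_1 + a_0 = -17  ->  a_3 = -17/6
  x^2: 12 a_4 - 6 a_3 - 4 a_2 - a_1 = 0  ->  12 a_4 = 6 a_3 + 4 a_2 + a_1 = -30  ->  a_4 = -5/2
  x^3: 20 a_5 - 8 a_4 - 5 a_3 - a_2 = 0  ->  20 a_5 = 8 a_4 + 5 a_3 + a_2 = -223/6  ->  a_5 = -223/120
Truncated series: y(x) = -2 - x - 3 x^2 - (17/6) x^3 - (5/2) x^4 - (223/120) x^5 + O(x^6).

a_0 = -2; a_1 = -1; a_2 = -3; a_3 = -17/6; a_4 = -5/2; a_5 = -223/120


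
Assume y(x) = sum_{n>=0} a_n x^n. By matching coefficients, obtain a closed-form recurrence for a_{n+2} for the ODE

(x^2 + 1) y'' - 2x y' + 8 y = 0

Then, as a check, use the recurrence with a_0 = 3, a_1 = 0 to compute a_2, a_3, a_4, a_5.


Substitute y = sum_n a_n x^n.
(1 + 1 x^2) y'' contributes (n+2)(n+1) a_{n+2} + n(n-1) a_n at x^n.
-2 x y'(x) contributes -2 n a_n at x^n.
8 y(x) contributes 8 a_n at x^n.
Matching x^n: (n+2)(n+1) a_{n+2} + (n(n-1) - 2 n + 8) a_n = 0.
Thus a_{n+2} = (-n(n-1) + 2 n - 8) / ((n+1)(n+2)) * a_n.

Check with a_0 = 3, a_1 = 0 (apply the recurrence for n = 0, 1, 2, 3): a_0 = 3, a_1 = 0, a_2 = -12, a_3 = 0, a_4 = 6, a_5 = 0.

a_(n+2) = (-n(n-1) + 2 n - 8) / ((n+1)(n+2)) * a_n; check: a_0 = 3, a_1 = 0, a_2 = -12, a_3 = 0, a_4 = 6, a_5 = 0


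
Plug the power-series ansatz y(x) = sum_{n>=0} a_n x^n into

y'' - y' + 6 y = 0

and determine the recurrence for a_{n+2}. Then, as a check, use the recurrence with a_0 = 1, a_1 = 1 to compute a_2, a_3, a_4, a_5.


Substitute y = sum_n a_n x^n.
y''(x) has coefficient (n+2)(n+1) a_{n+2} at x^n;
-y'(x) has coefficient -(n+1) a_{n+1} at x^n;
6 y(x) has coefficient 6 a_n at x^n.
Matching x^n: (n+2)(n+1) a_{n+2} - (n+1) a_{n+1} + 6 a_n = 0.
Thus a_{n+2} = [(n+1) a_{n+1} - 6 a_n] / ((n+1)(n+2)).

Check with a_0 = 1, a_1 = 1 (apply the recurrence for n = 0, 1, 2, 3): a_0 = 1, a_1 = 1, a_2 = -5/2, a_3 = -11/6, a_4 = 19/24, a_5 = 17/24.

a_(n+2) = [(n+1) a_(n+1) - 6 a_n] / ((n+1)(n+2)); check: a_0 = 1, a_1 = 1, a_2 = -5/2, a_3 = -11/6, a_4 = 19/24, a_5 = 17/24


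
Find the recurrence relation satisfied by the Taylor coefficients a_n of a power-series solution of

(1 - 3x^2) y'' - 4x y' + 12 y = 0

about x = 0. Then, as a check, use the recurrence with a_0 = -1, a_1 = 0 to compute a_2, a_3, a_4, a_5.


Substitute y = sum_n a_n x^n.
(1 - 3 x^2) y'' contributes (n+2)(n+1) a_{n+2} - 3 n(n-1) a_n at x^n.
-4 x y'(x) contributes -4 n a_n at x^n.
12 y(x) contributes 12 a_n at x^n.
Matching x^n: (n+2)(n+1) a_{n+2} + (-3 n(n-1) - 4 n + 12) a_n = 0.
Thus a_{n+2} = (3 n(n-1) + 4 n - 12) / ((n+1)(n+2)) * a_n.

Check with a_0 = -1, a_1 = 0 (apply the recurrence for n = 0, 1, 2, 3): a_0 = -1, a_1 = 0, a_2 = 6, a_3 = 0, a_4 = 1, a_5 = 0.

a_(n+2) = (3 n(n-1) + 4 n - 12) / ((n+1)(n+2)) * a_n; check: a_0 = -1, a_1 = 0, a_2 = 6, a_3 = 0, a_4 = 1, a_5 = 0


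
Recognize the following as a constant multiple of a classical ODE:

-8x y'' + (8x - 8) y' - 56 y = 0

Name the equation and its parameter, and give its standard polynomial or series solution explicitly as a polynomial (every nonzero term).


All three coefficients share the factor -8; dividing through by -8 gives  x y'' + (1 - x) y' + 7 y = 0.
This matches the Laguerre equation x y'' + (1 - x) y' + n y = 0 with n = 7; the polynomial solution is L_7(x).
With y = sum_k a_k x^k, matching x^k gives (k+1)k a_{k+1} + (k+1) a_{k+1} - k a_k + n a_k = 0, i.e. (k+1)^2 a_{k+1} = (k - n) a_k = (k - 7) a_k. The right side vanishes at k = 7, so the series terminates at degree 7.
Standard normalization L_n(0) = 1 gives a_0 = 1. Work upward with a_{k+1} = (k - 7) a_k / (k+1)^2:
  a_1 = (0 - 7)(1) / 1^2 = -7/1 = -7
  a_2 = (1 - 7)(-7) / 2^2 = 42/4 = 21/2
  a_3 = (2 - 7)(21/2) / 3^2 = (-105/2)/9 = -35/6
  a_4 = (3 - 7)(-35/6) / 4^2 = (70/3)/16 = 35/24
  a_5 = (4 - 7)(35/24) / 5^2 = (-35/8)/25 = -7/40
  a_6 = (5 - 7)(-7/40) / 6^2 = (7/20)/36 = 7/720
  a_7 = (6 - 7)(7/720) / 7^2 = (-7/720)/49 = -1/5040
Hence L_7(x) = -x^7/5040 + 7 x^6/720 - 7 x^5/40 + 35 x^4/24 - 35 x^3/6 + 21 x^2/2 - 7 x + 1.

L_7(x); series = -x^7/5040 + 7 x^6/720 - 7 x^5/40 + 35 x^4/24 - 35 x^3/6 + 21 x^2/2 - 7 x + 1


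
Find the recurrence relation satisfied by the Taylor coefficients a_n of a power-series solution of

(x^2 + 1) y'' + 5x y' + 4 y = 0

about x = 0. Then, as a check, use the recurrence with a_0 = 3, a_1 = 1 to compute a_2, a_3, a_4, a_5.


Substitute y = sum_n a_n x^n.
(1 + 1 x^2) y'' contributes (n+2)(n+1) a_{n+2} + n(n-1) a_n at x^n.
5 x y'(x) contributes 5 n a_n at x^n.
4 y(x) contributes 4 a_n at x^n.
Matching x^n: (n+2)(n+1) a_{n+2} + (n(n-1) + 5 n + 4) a_n = 0.
Thus a_{n+2} = (-n(n-1) - 5 n - 4) / ((n+1)(n+2)) * a_n.

Check with a_0 = 3, a_1 = 1 (apply the recurrence for n = 0, 1, 2, 3): a_0 = 3, a_1 = 1, a_2 = -6, a_3 = -3/2, a_4 = 8, a_5 = 15/8.

a_(n+2) = (-n(n-1) - 5 n - 4) / ((n+1)(n+2)) * a_n; check: a_0 = 3, a_1 = 1, a_2 = -6, a_3 = -3/2, a_4 = 8, a_5 = 15/8


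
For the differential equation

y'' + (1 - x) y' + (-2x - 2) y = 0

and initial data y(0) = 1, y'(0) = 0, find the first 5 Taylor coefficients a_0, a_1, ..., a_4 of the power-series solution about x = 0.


Ansatz: y(x) = sum_{n>=0} a_n x^n, so y'(x) = sum_{n>=1} n a_n x^(n-1) and y''(x) = sum_{n>=2} n(n-1) a_n x^(n-2).
Substitute into P(x) y'' + Q(x) y' + R(x) y = 0 with P(x) = 1, Q(x) = 1 - x, R(x) = -2x - 2, and match powers of x.
Initial conditions: a_0 = 1, a_1 = 0.
Setting the coefficient of each power of x to zero and solving order by order (substituting the coefficients already found):
  x^0: 2 a_2 + a_1 - 2 a_0 = 0  ->  2 a_2 = -a_1 + 2 a_0 = 2  ->  a_2 = 1
  x^1: 6 a_3 + 2 a_2 - 3 a_1 - 2 a_0 = 0  ->  6 a_3 = -2 a_2 + 3 a_1 + 2 a_0 = 0  ->  a_3 = 0
  x^2: 12 a_4 + 3 a_3 - 4 a_2 - 2 a_1 = 0  ->  12 a_4 = -3 a_3 + 4 a_2 + 2 a_1 = 4  ->  a_4 = 1/3
Truncated series: y(x) = 1 + x^2 + (1/3) x^4 + O(x^5).

a_0 = 1; a_1 = 0; a_2 = 1; a_3 = 0; a_4 = 1/3


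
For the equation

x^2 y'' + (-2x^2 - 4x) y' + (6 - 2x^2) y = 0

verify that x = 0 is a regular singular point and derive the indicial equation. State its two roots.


Divide by x^2 to reach normal form y'' + P_1(x) y' + P_2(x) y = 0 with P_1(x) = -2 - 4/x and P_2(x) = -2 + 6/x^2.
x = 0 is a singular point because the y'-coefficient -2 - 4/x has a pole at x = 0 and the y-coefficient -2 + 6/x^2 has a pole at x = 0.
It is a regular singular point because x P_1(x) = p(x) = -2x - 4 and x^2 P_2(x) = q(x) = 6 - 2x^2 are polynomials, hence analytic at x = 0.
p(0) = -4,  q(0) = 6.
Indicial equation: r(r-1) + p(0) r + q(0) = 0, i.e. r^2 + (p(0) - 1) r + q(0) = 0, i.e. r^2 - 5 r + 6 = 0.
Discriminant: (-5)^2 - 4(6) = 1, so r = (5 ± 1)/2.
Solving: r_1 = 3, r_2 = 2.

indicial: r^2 - 5 r + 6 = 0; roots r_1 = 3, r_2 = 2


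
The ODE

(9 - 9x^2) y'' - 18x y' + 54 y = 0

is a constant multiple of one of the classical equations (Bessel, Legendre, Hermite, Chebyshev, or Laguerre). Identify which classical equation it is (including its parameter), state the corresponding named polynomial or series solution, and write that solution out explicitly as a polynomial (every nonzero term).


All three coefficients share the factor 9; dividing through by 9 gives  (1 - x^2) y'' - 2x y' + 6 y = 0.
This matches the Legendre equation (1 - x^2) y'' - 2x y' + n(n+1) y = 0 (note the -2x y' term) with n(n+1) = 6, so n = 2; the polynomial solution is P_2(x).
With y = sum_k a_k x^k, matching x^k gives (k+2)(k+1) a_{k+2} = [k(k+1) - n(n+1)] a_k = (k - 2)(k + 3) a_k. The right side vanishes at k = 2, so the series with the parity of 2 terminates at degree 2.
Standard normalization (P_n(1) = 1): leading coefficient (2n)!/(2^n (n!)^2) = 24/(4*4) = 3/2, so a_2 = 3/2. Work downward with a_k = (k+1)(k+2) a_{k+2} / ((k - 2)(k + 3)):
  a_0 = (1)(2)(3/2) / ((0 - 2)(0 + 3)) = 3/(-6) = -1/2
Hence P_2(x) = 3 x^2/2 - 1/2.

P_2(x); series = 3 x^2/2 - 1/2


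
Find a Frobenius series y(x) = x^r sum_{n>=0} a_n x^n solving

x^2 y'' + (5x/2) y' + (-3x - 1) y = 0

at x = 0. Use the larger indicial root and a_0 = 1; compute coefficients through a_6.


Write in Frobenius form y'' + (p(x)/x) y' + (q(x)/x^2) y = 0:
  p(x) = 5/2,  q(x) = -3x - 1.
Indicial equation: r(r-1) + (5/2) r + (-1) = 0 -> roots r_1 = 1/2, r_2 = -2.
Take r = r_1 = 1/2. Let y(x) = x^r sum_{n>=0} a_n x^n with a_0 = 1.
Substitute y = x^r sum a_n x^n and match x^{r+n}. The recurrence is
  D(n) a_n - 3 a_{n-1} = 0,  where D(n) = (r+n)(r+n-1) + (5/2)(r+n) + (-1).
  a_n = 3 / D(n) * a_{n-1}.
Since the indicial polynomial factors as (r - r_1)(r - r_2), D(n) = (r_1 + n - r_1)(r_1 + n - r_2) = n(n + 5/2).
Evaluating step by step (a_0 = 1):
  n = 1: D(1) = 1(1 + 5/2) = 7/2; numerator = 3(1) = 3; a_1 = (3)/(7/2) = 6/7
  n = 2: D(2) = 2(2 + 5/2) = 9; numerator = 3(6/7) = 18/7; a_2 = (18/7)/(9) = 2/7
  n = 3: D(3) = 3(3 + 5/2) = 33/2; numerator = 3(2/7) = 6/7; a_3 = (6/7)/(33/2) = 4/77
  n = 4: D(4) = 4(4 + 5/2) = 26; numerator = 3(4/77) = 12/77; a_4 = (12/77)/(26) = 6/1001
  n = 5: D(5) = 5(5 + 5/2) = 75/2; numerator = 3(6/1001) = 18/1001; a_5 = (18/1001)/(75/2) = 12/25025
  n = 6: D(6) = 6(6 + 5/2) = 51; numerator = 3(12/25025) = 36/25025; a_6 = (36/25025)/(51) = 12/425425

r = 1/2; a_0 = 1; a_1 = 6/7; a_2 = 2/7; a_3 = 4/77; a_4 = 6/1001; a_5 = 12/25025; a_6 = 12/425425


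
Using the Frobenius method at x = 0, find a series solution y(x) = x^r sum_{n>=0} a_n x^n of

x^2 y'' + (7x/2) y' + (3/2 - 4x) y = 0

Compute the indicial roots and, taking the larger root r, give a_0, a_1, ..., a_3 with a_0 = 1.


Write in Frobenius form y'' + (p(x)/x) y' + (q(x)/x^2) y = 0:
  p(x) = 7/2,  q(x) = 3/2 - 4x.
Indicial equation: r(r-1) + (7/2) r + (3/2) = 0 -> roots r_1 = -1, r_2 = -3/2.
Take r = r_1 = -1. Let y(x) = x^r sum_{n>=0} a_n x^n with a_0 = 1.
Substitute y = x^r sum a_n x^n and match x^{r+n}. The recurrence is
  D(n) a_n - 4 a_{n-1} = 0,  where D(n) = (r+n)(r+n-1) + (7/2)(r+n) + (3/2).
  a_n = 4 / D(n) * a_{n-1}.
Since the indicial polynomial factors as (r - r_1)(r - r_2), D(n) = (r_1 + n - r_1)(r_1 + n - r_2) = n(n + 1/2).
Evaluating step by step (a_0 = 1):
  n = 1: D(1) = 1(1 + 1/2) = 3/2; numerator = 4(1) = 4; a_1 = (4)/(3/2) = 8/3
  n = 2: D(2) = 2(2 + 1/2) = 5; numerator = 4(8/3) = 32/3; a_2 = (32/3)/(5) = 32/15
  n = 3: D(3) = 3(3 + 1/2) = 21/2; numerator = 4(32/15) = 128/15; a_3 = (128/15)/(21/2) = 256/315

r = -1; a_0 = 1; a_1 = 8/3; a_2 = 32/15; a_3 = 256/315


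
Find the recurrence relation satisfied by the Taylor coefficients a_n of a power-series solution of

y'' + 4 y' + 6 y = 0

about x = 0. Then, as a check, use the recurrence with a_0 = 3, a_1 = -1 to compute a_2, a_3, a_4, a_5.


Substitute y = sum_n a_n x^n.
y''(x) has coefficient (n+2)(n+1) a_{n+2} at x^n;
4 y'(x) has coefficient 4 (n+1) a_{n+1} at x^n;
6 y(x) has coefficient 6 a_n at x^n.
Matching x^n: (n+2)(n+1) a_{n+2} + 4 (n+1) a_{n+1} + 6 a_n = 0.
Thus a_{n+2} = [-4 (n+1) a_{n+1} - 6 a_n] / ((n+1)(n+2)).

Check with a_0 = 3, a_1 = -1 (apply the recurrence for n = 0, 1, 2, 3): a_0 = 3, a_1 = -1, a_2 = -7, a_3 = 31/3, a_4 = -41/6, a_5 = 71/30.

a_(n+2) = [-4 (n+1) a_(n+1) - 6 a_n] / ((n+1)(n+2)); check: a_0 = 3, a_1 = -1, a_2 = -7, a_3 = 31/3, a_4 = -41/6, a_5 = 71/30


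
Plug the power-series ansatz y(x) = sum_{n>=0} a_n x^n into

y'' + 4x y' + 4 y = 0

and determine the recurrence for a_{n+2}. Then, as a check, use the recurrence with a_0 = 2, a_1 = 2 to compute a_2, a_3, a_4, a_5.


Substitute y = sum_n a_n x^n.
y''(x) has coefficient (n+2)(n+1) a_{n+2} at x^n;
4 x y'(x) has coefficient 4 n a_n at x^n (shift);
4 y(x) has coefficient 4 a_n at x^n.
Matching x^n: (n+2)(n+1) a_{n+2} + (4n + 4) a_n = 0.
Thus a_{n+2} = (-4n - 4) / ((n+1)(n+2)) * a_n.

Check with a_0 = 2, a_1 = 2 (apply the recurrence for n = 0, 1, 2, 3): a_0 = 2, a_1 = 2, a_2 = -4, a_3 = -8/3, a_4 = 4, a_5 = 32/15.

a_(n+2) = (-4n - 4) / ((n+1)(n+2)) * a_n; check: a_0 = 2, a_1 = 2, a_2 = -4, a_3 = -8/3, a_4 = 4, a_5 = 32/15


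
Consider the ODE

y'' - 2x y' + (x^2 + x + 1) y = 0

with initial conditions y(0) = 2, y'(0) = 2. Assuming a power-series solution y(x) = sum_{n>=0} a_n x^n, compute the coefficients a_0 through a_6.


Ansatz: y(x) = sum_{n>=0} a_n x^n, so y'(x) = sum_{n>=1} n a_n x^(n-1) and y''(x) = sum_{n>=2} n(n-1) a_n x^(n-2).
Substitute into P(x) y'' + Q(x) y' + R(x) y = 0 with P(x) = 1, Q(x) = -2x, R(x) = x^2 + x + 1, and match powers of x.
Initial conditions: a_0 = 2, a_1 = 2.
Setting the coefficient of each power of x to zero and solving order by order (substituting the coefficients already found):
  x^0: 2 a_2 + a_0 = 0  ->  2 a_2 = -a_0 = -2  ->  a_2 = -1
  x^1: 6 a_3 - a_1 + a_0 = 0  ->  6 a_3 = a_1 - a_0 = 0  ->  a_3 = 0
  x^2: 12 a_4 - 3 a_2 + a_1 + a_0 = 0  ->  12 a_4 = 3 a_2 - a_1 - a_0 = -7  ->  a_4 = -7/12
  x^3: 20 a_5 - 5 a_3 + a_2 + a_1 = 0  ->  20 a_5 = 5 a_3 - a_2 - a_1 = -1  ->  a_5 = -1/20
  x^4: 30 a_6 - 7 a_4 + a_3 + a_2 = 0  ->  30 a_6 = 7 a_4 - a_3 - a_2 = -37/12  ->  a_6 = -37/360
Truncated series: y(x) = 2 + 2 x - x^2 - (7/12) x^4 - (1/20) x^5 - (37/360) x^6 + O(x^7).

a_0 = 2; a_1 = 2; a_2 = -1; a_3 = 0; a_4 = -7/12; a_5 = -1/20; a_6 = -37/360


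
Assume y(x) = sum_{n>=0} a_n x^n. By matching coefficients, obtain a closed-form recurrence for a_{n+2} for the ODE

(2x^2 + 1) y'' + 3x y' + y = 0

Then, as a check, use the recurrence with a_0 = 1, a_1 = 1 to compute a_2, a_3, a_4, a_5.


Substitute y = sum_n a_n x^n.
(1 + 2 x^2) y'' contributes (n+2)(n+1) a_{n+2} + 2 n(n-1) a_n at x^n.
3 x y'(x) contributes 3 n a_n at x^n.
y(x) contributes 1 a_n at x^n.
Matching x^n: (n+2)(n+1) a_{n+2} + (2 n(n-1) + 3 n + 1) a_n = 0.
Thus a_{n+2} = (-2 n(n-1) - 3 n - 1) / ((n+1)(n+2)) * a_n.

Check with a_0 = 1, a_1 = 1 (apply the recurrence for n = 0, 1, 2, 3): a_0 = 1, a_1 = 1, a_2 = -1/2, a_3 = -2/3, a_4 = 11/24, a_5 = 11/15.

a_(n+2) = (-2 n(n-1) - 3 n - 1) / ((n+1)(n+2)) * a_n; check: a_0 = 1, a_1 = 1, a_2 = -1/2, a_3 = -2/3, a_4 = 11/24, a_5 = 11/15


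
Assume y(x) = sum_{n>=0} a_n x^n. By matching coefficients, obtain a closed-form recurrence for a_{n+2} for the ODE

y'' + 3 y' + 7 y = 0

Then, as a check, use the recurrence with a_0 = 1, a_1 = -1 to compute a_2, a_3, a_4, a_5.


Substitute y = sum_n a_n x^n.
y''(x) has coefficient (n+2)(n+1) a_{n+2} at x^n;
3 y'(x) has coefficient 3 (n+1) a_{n+1} at x^n;
7 y(x) has coefficient 7 a_n at x^n.
Matching x^n: (n+2)(n+1) a_{n+2} + 3 (n+1) a_{n+1} + 7 a_n = 0.
Thus a_{n+2} = [-3 (n+1) a_{n+1} - 7 a_n] / ((n+1)(n+2)).

Check with a_0 = 1, a_1 = -1 (apply the recurrence for n = 0, 1, 2, 3): a_0 = 1, a_1 = -1, a_2 = -2, a_3 = 19/6, a_4 = -29/24, a_5 = -23/60.

a_(n+2) = [-3 (n+1) a_(n+1) - 7 a_n] / ((n+1)(n+2)); check: a_0 = 1, a_1 = -1, a_2 = -2, a_3 = 19/6, a_4 = -29/24, a_5 = -23/60


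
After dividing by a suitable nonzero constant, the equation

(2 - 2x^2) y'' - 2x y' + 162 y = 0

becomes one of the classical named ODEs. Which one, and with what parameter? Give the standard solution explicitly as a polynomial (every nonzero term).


All three coefficients share the factor 2; dividing through by 2 gives  (1 - x^2) y'' - x y' + 81 y = 0.
This matches the Chebyshev equation (1 - x^2) y'' - x y' + n^2 y = 0 (note the -x y' term, not -2x y') with n^2 = 81, so n = 9; the polynomial solution is T_9(x).
With y = sum_k a_k x^k, matching x^k gives (k+2)(k+1) a_{k+2} = (k^2 - n^2) a_k = (k - 9)(k + 9) a_k. The right side vanishes at k = 9, so the series with the parity of 9 terminates at degree 9.
Standard normalization: leading coefficient of T_n is 2^(n-1), so a_9 = 2^8 = 256. Work downward with a_k = (k+1)(k+2) a_{k+2} / ((k - 9)(k + 9)):
  a_7 = (8)(9)(256) / ((7 - 9)(7 + 9)) = 18432/(-32) = -576
  a_5 = (6)(7)(-576) / ((5 - 9)(5 + 9)) = -24192/(-56) = 432
  a_3 = (4)(5)(432) / ((3 - 9)(3 + 9)) = 8640/(-72) = -120
  a_1 = (2)(3)(-120) / ((1 - 9)(1 + 9)) = -720/(-80) = 9
Hence T_9(x) = 256 x^9 - 576 x^7 + 432 x^5 - 120 x^3 + 9 x.

T_9(x); series = 256 x^9 - 576 x^7 + 432 x^5 - 120 x^3 + 9 x


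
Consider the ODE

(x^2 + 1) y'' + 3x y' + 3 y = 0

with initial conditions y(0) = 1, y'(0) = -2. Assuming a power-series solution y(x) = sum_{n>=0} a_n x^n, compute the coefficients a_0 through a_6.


Ansatz: y(x) = sum_{n>=0} a_n x^n, so y'(x) = sum_{n>=1} n a_n x^(n-1) and y''(x) = sum_{n>=2} n(n-1) a_n x^(n-2).
Substitute into P(x) y'' + Q(x) y' + R(x) y = 0 with P(x) = x^2 + 1, Q(x) = 3x, R(x) = 3, and match powers of x.
Initial conditions: a_0 = 1, a_1 = -2.
Setting the coefficient of each power of x to zero and solving order by order (substituting the coefficients already found):
  x^0: 2 a_2 + 3 a_0 = 0  ->  2 a_2 = -3 a_0 = -3  ->  a_2 = -3/2
  x^1: 6 a_3 + 6 a_1 = 0  ->  6 a_3 = -6 a_1 = 12  ->  a_3 = 2
  x^2: 12 a_4 + 11 a_2 = 0  ->  12 a_4 = -11 a_2 = 33/2  ->  a_4 = 11/8
  x^3: 20 a_5 + 18 a_3 = 0  ->  20 a_5 = -18 a_3 = -36  ->  a_5 = -9/5
  x^4: 30 a_6 + 27 a_4 = 0  ->  30 a_6 = -27 a_4 = -297/8  ->  a_6 = -99/80
Truncated series: y(x) = 1 - 2 x - (3/2) x^2 + 2 x^3 + (11/8) x^4 - (9/5) x^5 - (99/80) x^6 + O(x^7).

a_0 = 1; a_1 = -2; a_2 = -3/2; a_3 = 2; a_4 = 11/8; a_5 = -9/5; a_6 = -99/80


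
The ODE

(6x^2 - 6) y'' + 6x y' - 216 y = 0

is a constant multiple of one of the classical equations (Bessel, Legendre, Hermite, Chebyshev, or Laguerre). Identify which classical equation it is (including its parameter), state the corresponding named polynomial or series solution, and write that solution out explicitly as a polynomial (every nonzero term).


All three coefficients share the factor -6; dividing through by -6 gives  (1 - x^2) y'' - x y' + 36 y = 0.
This matches the Chebyshev equation (1 - x^2) y'' - x y' + n^2 y = 0 (note the -x y' term, not -2x y') with n^2 = 36, so n = 6; the polynomial solution is T_6(x).
With y = sum_k a_k x^k, matching x^k gives (k+2)(k+1) a_{k+2} = (k^2 - n^2) a_k = (k - 6)(k + 6) a_k. The right side vanishes at k = 6, so the series with the parity of 6 terminates at degree 6.
Standard normalization: leading coefficient of T_n is 2^(n-1), so a_6 = 2^5 = 32. Work downward with a_k = (k+1)(k+2) a_{k+2} / ((k - 6)(k + 6)):
  a_4 = (5)(6)(32) / ((4 - 6)(4 + 6)) = 960/(-20) = -48
  a_2 = (3)(4)(-48) / ((2 - 6)(2 + 6)) = -576/(-32) = 18
  a_0 = (1)(2)(18) / ((0 - 6)(0 + 6)) = 36/(-36) = -1
Hence T_6(x) = 32 x^6 - 48 x^4 + 18 x^2 - 1.

T_6(x); series = 32 x^6 - 48 x^4 + 18 x^2 - 1


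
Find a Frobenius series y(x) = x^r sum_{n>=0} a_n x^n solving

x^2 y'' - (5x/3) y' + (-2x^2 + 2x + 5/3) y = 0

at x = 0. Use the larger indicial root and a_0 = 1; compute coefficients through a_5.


Write in Frobenius form y'' + (p(x)/x) y' + (q(x)/x^2) y = 0:
  p(x) = -5/3,  q(x) = -2x^2 + 2x + 5/3.
Indicial equation: r(r-1) + (-5/3) r + (5/3) = 0 -> roots r_1 = 5/3, r_2 = 1.
Take r = r_1 = 5/3. Let y(x) = x^r sum_{n>=0} a_n x^n with a_0 = 1.
Substitute y = x^r sum a_n x^n and match x^{r+n}. The recurrence is
  D(n) a_n + 2 a_{n-1} - 2 a_{n-2} = 0,  where D(n) = (r+n)(r+n-1) + (-5/3)(r+n) + (5/3).
  a_n = [-2 a_{n-1} + 2 a_{n-2}] / D(n).
Since the indicial polynomial factors as (r - r_1)(r - r_2), D(n) = (r_1 + n - r_1)(r_1 + n - r_2) = n(n + 2/3).
Evaluating step by step (a_0 = 1):
  n = 1: D(1) = 1(1 + 2/3) = 5/3; numerator = -2(1) = -2; a_1 = (-2)/(5/3) = -6/5
  n = 2: D(2) = 2(2 + 2/3) = 16/3; numerator = -2(-6/5) + 2(1) = 22/5; a_2 = (22/5)/(16/3) = 33/40
  n = 3: D(3) = 3(3 + 2/3) = 11; numerator = -2(33/40) + 2(-6/5) = -81/20; a_3 = (-81/20)/(11) = -81/220
  n = 4: D(4) = 4(4 + 2/3) = 56/3; numerator = -2(-81/220) + 2(33/40) = 105/44; a_4 = (105/44)/(56/3) = 45/352
  n = 5: D(5) = 5(5 + 2/3) = 85/3; numerator = -2(45/352) + 2(-81/220) = -873/880; a_5 = (-873/880)/(85/3) = -2619/74800

r = 5/3; a_0 = 1; a_1 = -6/5; a_2 = 33/40; a_3 = -81/220; a_4 = 45/352; a_5 = -2619/74800


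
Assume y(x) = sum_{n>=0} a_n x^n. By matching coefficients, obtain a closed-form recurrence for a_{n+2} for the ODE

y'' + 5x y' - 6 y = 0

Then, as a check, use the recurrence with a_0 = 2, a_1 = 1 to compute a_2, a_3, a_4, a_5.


Substitute y = sum_n a_n x^n.
y''(x) has coefficient (n+2)(n+1) a_{n+2} at x^n;
5 x y'(x) has coefficient 5 n a_n at x^n (shift);
-6 y(x) has coefficient -6 a_n at x^n.
Matching x^n: (n+2)(n+1) a_{n+2} + (5n - 6) a_n = 0.
Thus a_{n+2} = (-5n + 6) / ((n+1)(n+2)) * a_n.

Check with a_0 = 2, a_1 = 1 (apply the recurrence for n = 0, 1, 2, 3): a_0 = 2, a_1 = 1, a_2 = 6, a_3 = 1/6, a_4 = -2, a_5 = -3/40.

a_(n+2) = (-5n + 6) / ((n+1)(n+2)) * a_n; check: a_0 = 2, a_1 = 1, a_2 = 6, a_3 = 1/6, a_4 = -2, a_5 = -3/40


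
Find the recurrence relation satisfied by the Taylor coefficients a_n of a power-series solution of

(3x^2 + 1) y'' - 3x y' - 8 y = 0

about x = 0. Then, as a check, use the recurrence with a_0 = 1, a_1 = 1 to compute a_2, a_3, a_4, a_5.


Substitute y = sum_n a_n x^n.
(1 + 3 x^2) y'' contributes (n+2)(n+1) a_{n+2} + 3 n(n-1) a_n at x^n.
-3 x y'(x) contributes -3 n a_n at x^n.
-8 y(x) contributes -8 a_n at x^n.
Matching x^n: (n+2)(n+1) a_{n+2} + (3 n(n-1) - 3 n - 8) a_n = 0.
Thus a_{n+2} = (-3 n(n-1) + 3 n + 8) / ((n+1)(n+2)) * a_n.

Check with a_0 = 1, a_1 = 1 (apply the recurrence for n = 0, 1, 2, 3): a_0 = 1, a_1 = 1, a_2 = 4, a_3 = 11/6, a_4 = 8/3, a_5 = -11/120.

a_(n+2) = (-3 n(n-1) + 3 n + 8) / ((n+1)(n+2)) * a_n; check: a_0 = 1, a_1 = 1, a_2 = 4, a_3 = 11/6, a_4 = 8/3, a_5 = -11/120


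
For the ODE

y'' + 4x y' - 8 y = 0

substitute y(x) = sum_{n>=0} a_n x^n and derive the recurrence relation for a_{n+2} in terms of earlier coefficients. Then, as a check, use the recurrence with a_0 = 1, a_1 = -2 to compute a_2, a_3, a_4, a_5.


Substitute y = sum_n a_n x^n.
y''(x) has coefficient (n+2)(n+1) a_{n+2} at x^n;
4 x y'(x) has coefficient 4 n a_n at x^n (shift);
-8 y(x) has coefficient -8 a_n at x^n.
Matching x^n: (n+2)(n+1) a_{n+2} + (4n - 8) a_n = 0.
Thus a_{n+2} = (-4n + 8) / ((n+1)(n+2)) * a_n.

Check with a_0 = 1, a_1 = -2 (apply the recurrence for n = 0, 1, 2, 3): a_0 = 1, a_1 = -2, a_2 = 4, a_3 = -4/3, a_4 = 0, a_5 = 4/15.

a_(n+2) = (-4n + 8) / ((n+1)(n+2)) * a_n; check: a_0 = 1, a_1 = -2, a_2 = 4, a_3 = -4/3, a_4 = 0, a_5 = 4/15


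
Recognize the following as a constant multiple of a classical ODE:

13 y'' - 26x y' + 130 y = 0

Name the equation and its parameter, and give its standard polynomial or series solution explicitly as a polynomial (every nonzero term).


All three coefficients share the factor 13; dividing through by 13 gives  y'' - 2x y' + 10 y = 0.
This matches the Hermite equation y'' - 2x y' + 2n y = 0 with 2n = 10, so n = 5; the polynomial solution is H_5(x).
With y = sum_k a_k x^k, matching x^k gives (k+2)(k+1) a_{k+2} = 2(k - n) a_k = 2(k - 5) a_k. The right side vanishes at k = 5, so the series with the parity of 5 terminates at degree 5.
Standard normalization: leading coefficient of H_n is 2^n, so a_5 = 2^5 = 32. Work downward with a_k = (k+1)(k+2) a_{k+2} / (2(k - n)):
  a_3 = (4)(5)(32) / (2(3 - 5)) = 640/(-4) = -160
  a_1 = (2)(3)(-160) / (2(1 - 5)) = -960/(-8) = 120
Hence H_5(x) = 32 x^5 - 160 x^3 + 120 x.

H_5(x); series = 32 x^5 - 160 x^3 + 120 x


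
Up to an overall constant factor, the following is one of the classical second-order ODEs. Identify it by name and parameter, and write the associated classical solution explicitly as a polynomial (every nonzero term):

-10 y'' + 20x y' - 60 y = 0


All three coefficients share the factor -10; dividing through by -10 gives  y'' - 2x y' + 6 y = 0.
This matches the Hermite equation y'' - 2x y' + 2n y = 0 with 2n = 6, so n = 3; the polynomial solution is H_3(x).
With y = sum_k a_k x^k, matching x^k gives (k+2)(k+1) a_{k+2} = 2(k - n) a_k = 2(k - 3) a_k. The right side vanishes at k = 3, so the series with the parity of 3 terminates at degree 3.
Standard normalization: leading coefficient of H_n is 2^n, so a_3 = 2^3 = 8. Work downward with a_k = (k+1)(k+2) a_{k+2} / (2(k - n)):
  a_1 = (2)(3)(8) / (2(1 - 3)) = 48/(-4) = -12
Hence H_3(x) = 8 x^3 - 12 x.

H_3(x); series = 8 x^3 - 12 x


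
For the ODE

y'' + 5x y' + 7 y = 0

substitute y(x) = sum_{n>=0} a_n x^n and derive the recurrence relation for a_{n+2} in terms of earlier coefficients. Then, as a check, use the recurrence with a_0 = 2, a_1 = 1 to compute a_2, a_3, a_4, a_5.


Substitute y = sum_n a_n x^n.
y''(x) has coefficient (n+2)(n+1) a_{n+2} at x^n;
5 x y'(x) has coefficient 5 n a_n at x^n (shift);
7 y(x) has coefficient 7 a_n at x^n.
Matching x^n: (n+2)(n+1) a_{n+2} + (5n + 7) a_n = 0.
Thus a_{n+2} = (-5n - 7) / ((n+1)(n+2)) * a_n.

Check with a_0 = 2, a_1 = 1 (apply the recurrence for n = 0, 1, 2, 3): a_0 = 2, a_1 = 1, a_2 = -7, a_3 = -2, a_4 = 119/12, a_5 = 11/5.

a_(n+2) = (-5n - 7) / ((n+1)(n+2)) * a_n; check: a_0 = 2, a_1 = 1, a_2 = -7, a_3 = -2, a_4 = 119/12, a_5 = 11/5


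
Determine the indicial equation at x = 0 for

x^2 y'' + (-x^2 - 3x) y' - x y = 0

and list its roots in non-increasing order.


Divide by x^2 to reach normal form y'' + P_1(x) y' + P_2(x) y = 0 with P_1(x) = -1 - 3/x and P_2(x) = -1/x.
x = 0 is a singular point because the y'-coefficient -1 - 3/x has a pole at x = 0 and the y-coefficient -1/x has a pole at x = 0.
It is a regular singular point because x P_1(x) = p(x) = -x - 3 and x^2 P_2(x) = q(x) = -x are polynomials, hence analytic at x = 0.
p(0) = -3,  q(0) = 0.
Indicial equation: r(r-1) + p(0) r + q(0) = 0, i.e. r^2 + (p(0) - 1) r + q(0) = 0, i.e. r^2 - 4 r = 0.
Discriminant: (-4)^2 - 4(0) = 16, so r = (4 ± 4)/2.
Solving: r_1 = 4, r_2 = 0.

indicial: r^2 - 4 r = 0; roots r_1 = 4, r_2 = 0


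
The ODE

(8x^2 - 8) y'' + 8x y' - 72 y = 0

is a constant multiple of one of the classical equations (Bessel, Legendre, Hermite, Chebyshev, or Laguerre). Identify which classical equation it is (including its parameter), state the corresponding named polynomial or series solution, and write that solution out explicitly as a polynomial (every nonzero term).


All three coefficients share the factor -8; dividing through by -8 gives  (1 - x^2) y'' - x y' + 9 y = 0.
This matches the Chebyshev equation (1 - x^2) y'' - x y' + n^2 y = 0 (note the -x y' term, not -2x y') with n^2 = 9, so n = 3; the polynomial solution is T_3(x).
With y = sum_k a_k x^k, matching x^k gives (k+2)(k+1) a_{k+2} = (k^2 - n^2) a_k = (k - 3)(k + 3) a_k. The right side vanishes at k = 3, so the series with the parity of 3 terminates at degree 3.
Standard normalization: leading coefficient of T_n is 2^(n-1), so a_3 = 2^2 = 4. Work downward with a_k = (k+1)(k+2) a_{k+2} / ((k - 3)(k + 3)):
  a_1 = (2)(3)(4) / ((1 - 3)(1 + 3)) = 24/(-8) = -3
Hence T_3(x) = 4 x^3 - 3 x.

T_3(x); series = 4 x^3 - 3 x


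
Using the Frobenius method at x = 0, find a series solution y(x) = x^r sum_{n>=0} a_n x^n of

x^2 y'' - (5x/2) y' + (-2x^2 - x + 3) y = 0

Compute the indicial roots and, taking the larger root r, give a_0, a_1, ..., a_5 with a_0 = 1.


Write in Frobenius form y'' + (p(x)/x) y' + (q(x)/x^2) y = 0:
  p(x) = -5/2,  q(x) = -2x^2 - x + 3.
Indicial equation: r(r-1) + (-5/2) r + (3) = 0 -> roots r_1 = 2, r_2 = 3/2.
Take r = r_1 = 2. Let y(x) = x^r sum_{n>=0} a_n x^n with a_0 = 1.
Substitute y = x^r sum a_n x^n and match x^{r+n}. The recurrence is
  D(n) a_n - 1 a_{n-1} - 2 a_{n-2} = 0,  where D(n) = (r+n)(r+n-1) + (-5/2)(r+n) + (3).
  a_n = [1 a_{n-1} + 2 a_{n-2}] / D(n).
Since the indicial polynomial factors as (r - r_1)(r - r_2), D(n) = (r_1 + n - r_1)(r_1 + n - r_2) = n(n + 1/2).
Evaluating step by step (a_0 = 1):
  n = 1: D(1) = 1(1 + 1/2) = 3/2; numerator = 1(1) = 1; a_1 = (1)/(3/2) = 2/3
  n = 2: D(2) = 2(2 + 1/2) = 5; numerator = 1(2/3) + 2(1) = 8/3; a_2 = (8/3)/(5) = 8/15
  n = 3: D(3) = 3(3 + 1/2) = 21/2; numerator = 1(8/15) + 2(2/3) = 28/15; a_3 = (28/15)/(21/2) = 8/45
  n = 4: D(4) = 4(4 + 1/2) = 18; numerator = 1(8/45) + 2(8/15) = 56/45; a_4 = (56/45)/(18) = 28/405
  n = 5: D(5) = 5(5 + 1/2) = 55/2; numerator = 1(28/405) + 2(8/45) = 172/405; a_5 = (172/405)/(55/2) = 344/22275

r = 2; a_0 = 1; a_1 = 2/3; a_2 = 8/15; a_3 = 8/45; a_4 = 28/405; a_5 = 344/22275


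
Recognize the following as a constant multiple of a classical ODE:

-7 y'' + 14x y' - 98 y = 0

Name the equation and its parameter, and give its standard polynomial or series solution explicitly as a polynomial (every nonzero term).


All three coefficients share the factor -7; dividing through by -7 gives  y'' - 2x y' + 14 y = 0.
This matches the Hermite equation y'' - 2x y' + 2n y = 0 with 2n = 14, so n = 7; the polynomial solution is H_7(x).
With y = sum_k a_k x^k, matching x^k gives (k+2)(k+1) a_{k+2} = 2(k - n) a_k = 2(k - 7) a_k. The right side vanishes at k = 7, so the series with the parity of 7 terminates at degree 7.
Standard normalization: leading coefficient of H_n is 2^n, so a_7 = 2^7 = 128. Work downward with a_k = (k+1)(k+2) a_{k+2} / (2(k - n)):
  a_5 = (6)(7)(128) / (2(5 - 7)) = 5376/(-4) = -1344
  a_3 = (4)(5)(-1344) / (2(3 - 7)) = -26880/(-8) = 3360
  a_1 = (2)(3)(3360) / (2(1 - 7)) = 20160/(-12) = -1680
Hence H_7(x) = 128 x^7 - 1344 x^5 + 3360 x^3 - 1680 x.

H_7(x); series = 128 x^7 - 1344 x^5 + 3360 x^3 - 1680 x


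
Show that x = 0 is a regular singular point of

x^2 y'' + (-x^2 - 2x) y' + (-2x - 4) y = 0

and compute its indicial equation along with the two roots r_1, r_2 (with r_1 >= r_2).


Divide by x^2 to reach normal form y'' + P_1(x) y' + P_2(x) y = 0 with P_1(x) = -1 - 2/x and P_2(x) = -2/x - 4/x^2.
x = 0 is a singular point because the y'-coefficient -1 - 2/x has a pole at x = 0 and the y-coefficient -2/x - 4/x^2 has a pole at x = 0.
It is a regular singular point because x P_1(x) = p(x) = -x - 2 and x^2 P_2(x) = q(x) = -2x - 4 are polynomials, hence analytic at x = 0.
p(0) = -2,  q(0) = -4.
Indicial equation: r(r-1) + p(0) r + q(0) = 0, i.e. r^2 + (p(0) - 1) r + q(0) = 0, i.e. r^2 - 3 r - 4 = 0.
Discriminant: (-3)^2 - 4(-4) = 25, so r = (3 ± 5)/2.
Solving: r_1 = 4, r_2 = -1.

indicial: r^2 - 3 r - 4 = 0; roots r_1 = 4, r_2 = -1


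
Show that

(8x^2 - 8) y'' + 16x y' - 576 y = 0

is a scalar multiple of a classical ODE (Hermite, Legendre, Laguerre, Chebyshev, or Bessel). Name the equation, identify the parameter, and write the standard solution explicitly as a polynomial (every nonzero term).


All three coefficients share the factor -8; dividing through by -8 gives  (1 - x^2) y'' - 2x y' + 72 y = 0.
This matches the Legendre equation (1 - x^2) y'' - 2x y' + n(n+1) y = 0 (note the -2x y' term) with n(n+1) = 72, so n = 8; the polynomial solution is P_8(x).
With y = sum_k a_k x^k, matching x^k gives (k+2)(k+1) a_{k+2} = [k(k+1) - n(n+1)] a_k = (k - 8)(k + 9) a_k. The right side vanishes at k = 8, so the series with the parity of 8 terminates at degree 8.
Standard normalization (P_n(1) = 1): leading coefficient (2n)!/(2^n (n!)^2) = 20922789888000/(256*1625702400) = 6435/128, so a_8 = 6435/128. Work downward with a_k = (k+1)(k+2) a_{k+2} / ((k - 8)(k + 9)):
  a_6 = (7)(8)(6435/128) / ((6 - 8)(6 + 9)) = (45045/16)/(-30) = -3003/32
  a_4 = (5)(6)(-3003/32) / ((4 - 8)(4 + 9)) = (-45045/16)/(-52) = 3465/64
  a_2 = (3)(4)(3465/64) / ((2 - 8)(2 + 9)) = (10395/16)/(-66) = -315/32
  a_0 = (1)(2)(-315/32) / ((0 - 8)(0 + 9)) = (-315/16)/(-72) = 35/128
Hence P_8(x) = 6435 x^8/128 - 3003 x^6/32 + 3465 x^4/64 - 315 x^2/32 + 35/128.

P_8(x); series = 6435 x^8/128 - 3003 x^6/32 + 3465 x^4/64 - 315 x^2/32 + 35/128


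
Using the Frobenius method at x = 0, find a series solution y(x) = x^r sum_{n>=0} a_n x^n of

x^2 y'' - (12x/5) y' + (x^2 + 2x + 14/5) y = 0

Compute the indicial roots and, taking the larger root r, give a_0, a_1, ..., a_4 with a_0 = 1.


Write in Frobenius form y'' + (p(x)/x) y' + (q(x)/x^2) y = 0:
  p(x) = -12/5,  q(x) = x^2 + 2x + 14/5.
Indicial equation: r(r-1) + (-12/5) r + (14/5) = 0 -> roots r_1 = 2, r_2 = 7/5.
Take r = r_1 = 2. Let y(x) = x^r sum_{n>=0} a_n x^n with a_0 = 1.
Substitute y = x^r sum a_n x^n and match x^{r+n}. The recurrence is
  D(n) a_n + 2 a_{n-1} + 1 a_{n-2} = 0,  where D(n) = (r+n)(r+n-1) + (-12/5)(r+n) + (14/5).
  a_n = [-2 a_{n-1} - 1 a_{n-2}] / D(n).
Since the indicial polynomial factors as (r - r_1)(r - r_2), D(n) = (r_1 + n - r_1)(r_1 + n - r_2) = n(n + 3/5).
Evaluating step by step (a_0 = 1):
  n = 1: D(1) = 1(1 + 3/5) = 8/5; numerator = -2(1) = -2; a_1 = (-2)/(8/5) = -5/4
  n = 2: D(2) = 2(2 + 3/5) = 26/5; numerator = -2(-5/4) - 1(1) = 3/2; a_2 = (3/2)/(26/5) = 15/52
  n = 3: D(3) = 3(3 + 3/5) = 54/5; numerator = -2(15/52) - 1(-5/4) = 35/52; a_3 = (35/52)/(54/5) = 175/2808
  n = 4: D(4) = 4(4 + 3/5) = 92/5; numerator = -2(175/2808) - 1(15/52) = -145/351; a_4 = (-145/351)/(92/5) = -725/32292

r = 2; a_0 = 1; a_1 = -5/4; a_2 = 15/52; a_3 = 175/2808; a_4 = -725/32292


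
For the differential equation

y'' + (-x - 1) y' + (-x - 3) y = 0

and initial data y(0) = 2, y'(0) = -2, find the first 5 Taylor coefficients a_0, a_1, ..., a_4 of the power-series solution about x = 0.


Ansatz: y(x) = sum_{n>=0} a_n x^n, so y'(x) = sum_{n>=1} n a_n x^(n-1) and y''(x) = sum_{n>=2} n(n-1) a_n x^(n-2).
Substitute into P(x) y'' + Q(x) y' + R(x) y = 0 with P(x) = 1, Q(x) = -x - 1, R(x) = -x - 3, and match powers of x.
Initial conditions: a_0 = 2, a_1 = -2.
Setting the coefficient of each power of x to zero and solving order by order (substituting the coefficients already found):
  x^0: 2 a_2 - a_1 - 3 a_0 = 0  ->  2 a_2 = a_1 + 3 a_0 = 4  ->  a_2 = 2
  x^1: 6 a_3 - 2 a_2 - 4 a_1 - a_0 = 0  ->  6 a_3 = 2 a_2 + 4 a_1 + a_0 = -2  ->  a_3 = -1/3
  x^2: 12 a_4 - 3 a_3 - 5 a_2 - a_1 = 0  ->  12 a_4 = 3 a_3 + 5 a_2 + a_1 = 7  ->  a_4 = 7/12
Truncated series: y(x) = 2 - 2 x + 2 x^2 - (1/3) x^3 + (7/12) x^4 + O(x^5).

a_0 = 2; a_1 = -2; a_2 = 2; a_3 = -1/3; a_4 = 7/12


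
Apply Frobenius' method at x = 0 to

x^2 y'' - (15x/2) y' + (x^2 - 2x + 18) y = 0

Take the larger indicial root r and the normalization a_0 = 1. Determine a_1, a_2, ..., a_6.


Write in Frobenius form y'' + (p(x)/x) y' + (q(x)/x^2) y = 0:
  p(x) = -15/2,  q(x) = x^2 - 2x + 18.
Indicial equation: r(r-1) + (-15/2) r + (18) = 0 -> roots r_1 = 9/2, r_2 = 4.
Take r = r_1 = 9/2. Let y(x) = x^r sum_{n>=0} a_n x^n with a_0 = 1.
Substitute y = x^r sum a_n x^n and match x^{r+n}. The recurrence is
  D(n) a_n - 2 a_{n-1} + 1 a_{n-2} = 0,  where D(n) = (r+n)(r+n-1) + (-15/2)(r+n) + (18).
  a_n = [2 a_{n-1} - 1 a_{n-2}] / D(n).
Since the indicial polynomial factors as (r - r_1)(r - r_2), D(n) = (r_1 + n - r_1)(r_1 + n - r_2) = n(n + 1/2).
Evaluating step by step (a_0 = 1):
  n = 1: D(1) = 1(1 + 1/2) = 3/2; numerator = 2(1) = 2; a_1 = (2)/(3/2) = 4/3
  n = 2: D(2) = 2(2 + 1/2) = 5; numerator = 2(4/3) - 1(1) = 5/3; a_2 = (5/3)/(5) = 1/3
  n = 3: D(3) = 3(3 + 1/2) = 21/2; numerator = 2(1/3) - 1(4/3) = -2/3; a_3 = (-2/3)/(21/2) = -4/63
  n = 4: D(4) = 4(4 + 1/2) = 18; numerator = 2(-4/63) - 1(1/3) = -29/63; a_4 = (-29/63)/(18) = -29/1134
  n = 5: D(5) = 5(5 + 1/2) = 55/2; numerator = 2(-29/1134) - 1(-4/63) = 1/81; a_5 = (1/81)/(55/2) = 2/4455
  n = 6: D(6) = 6(6 + 1/2) = 39; numerator = 2(2/4455) - 1(-29/1134) = 1651/62370; a_6 = (1651/62370)/(39) = 127/187110

r = 9/2; a_0 = 1; a_1 = 4/3; a_2 = 1/3; a_3 = -4/63; a_4 = -29/1134; a_5 = 2/4455; a_6 = 127/187110


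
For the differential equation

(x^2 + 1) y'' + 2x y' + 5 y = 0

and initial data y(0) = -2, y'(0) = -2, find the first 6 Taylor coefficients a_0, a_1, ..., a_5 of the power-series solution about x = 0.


Ansatz: y(x) = sum_{n>=0} a_n x^n, so y'(x) = sum_{n>=1} n a_n x^(n-1) and y''(x) = sum_{n>=2} n(n-1) a_n x^(n-2).
Substitute into P(x) y'' + Q(x) y' + R(x) y = 0 with P(x) = x^2 + 1, Q(x) = 2x, R(x) = 5, and match powers of x.
Initial conditions: a_0 = -2, a_1 = -2.
Setting the coefficient of each power of x to zero and solving order by order (substituting the coefficients already found):
  x^0: 2 a_2 + 5 a_0 = 0  ->  2 a_2 = -5 a_0 = 10  ->  a_2 = 5
  x^1: 6 a_3 + 7 a_1 = 0  ->  6 a_3 = -7 a_1 = 14  ->  a_3 = 7/3
  x^2: 12 a_4 + 11 a_2 = 0  ->  12 a_4 = -11 a_2 = -55  ->  a_4 = -55/12
  x^3: 20 a_5 + 17 a_3 = 0  ->  20 a_5 = -17 a_3 = -119/3  ->  a_5 = -119/60
Truncated series: y(x) = -2 - 2 x + 5 x^2 + (7/3) x^3 - (55/12) x^4 - (119/60) x^5 + O(x^6).

a_0 = -2; a_1 = -2; a_2 = 5; a_3 = 7/3; a_4 = -55/12; a_5 = -119/60


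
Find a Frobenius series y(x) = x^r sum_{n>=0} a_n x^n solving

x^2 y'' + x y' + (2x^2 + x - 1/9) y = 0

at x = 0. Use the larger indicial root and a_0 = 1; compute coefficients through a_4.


Write in Frobenius form y'' + (p(x)/x) y' + (q(x)/x^2) y = 0:
  p(x) = 1,  q(x) = 2x^2 + x - 1/9.
Indicial equation: r(r-1) + (1) r + (-1/9) = 0 -> roots r_1 = 1/3, r_2 = -1/3.
Take r = r_1 = 1/3. Let y(x) = x^r sum_{n>=0} a_n x^n with a_0 = 1.
Substitute y = x^r sum a_n x^n and match x^{r+n}. The recurrence is
  D(n) a_n + 1 a_{n-1} + 2 a_{n-2} = 0,  where D(n) = (r+n)(r+n-1) + (1)(r+n) + (-1/9).
  a_n = [-1 a_{n-1} - 2 a_{n-2}] / D(n).
Since the indicial polynomial factors as (r - r_1)(r - r_2), D(n) = (r_1 + n - r_1)(r_1 + n - r_2) = n(n + 2/3).
Evaluating step by step (a_0 = 1):
  n = 1: D(1) = 1(1 + 2/3) = 5/3; numerator = -1(1) = -1; a_1 = (-1)/(5/3) = -3/5
  n = 2: D(2) = 2(2 + 2/3) = 16/3; numerator = -1(-3/5) - 2(1) = -7/5; a_2 = (-7/5)/(16/3) = -21/80
  n = 3: D(3) = 3(3 + 2/3) = 11; numerator = -1(-21/80) - 2(-3/5) = 117/80; a_3 = (117/80)/(11) = 117/880
  n = 4: D(4) = 4(4 + 2/3) = 56/3; numerator = -1(117/880) - 2(-21/80) = 69/176; a_4 = (69/176)/(56/3) = 207/9856

r = 1/3; a_0 = 1; a_1 = -3/5; a_2 = -21/80; a_3 = 117/880; a_4 = 207/9856


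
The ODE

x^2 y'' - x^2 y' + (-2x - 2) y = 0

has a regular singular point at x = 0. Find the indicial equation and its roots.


Divide by x^2 to reach normal form y'' + P_1(x) y' + P_2(x) y = 0 with P_1(x) = -1 and P_2(x) = -2/x - 2/x^2.
x = 0 is a singular point because the y-coefficient -2/x - 2/x^2 has a pole at x = 0.
It is a regular singular point because x P_1(x) = p(x) = -x and x^2 P_2(x) = q(x) = -2x - 2 are polynomials, hence analytic at x = 0.
p(0) = 0,  q(0) = -2.
Indicial equation: r(r-1) + p(0) r + q(0) = 0, i.e. r^2 + (p(0) - 1) r + q(0) = 0, i.e. r^2 - 1 r - 2 = 0.
Discriminant: (-1)^2 - 4(-2) = 9, so r = (1 ± 3)/2.
Solving: r_1 = 2, r_2 = -1.

indicial: r^2 - 1 r - 2 = 0; roots r_1 = 2, r_2 = -1


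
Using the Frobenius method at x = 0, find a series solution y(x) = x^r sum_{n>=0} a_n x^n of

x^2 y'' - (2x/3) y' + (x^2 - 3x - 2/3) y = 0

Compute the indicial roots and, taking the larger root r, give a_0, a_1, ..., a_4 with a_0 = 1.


Write in Frobenius form y'' + (p(x)/x) y' + (q(x)/x^2) y = 0:
  p(x) = -2/3,  q(x) = x^2 - 3x - 2/3.
Indicial equation: r(r-1) + (-2/3) r + (-2/3) = 0 -> roots r_1 = 2, r_2 = -1/3.
Take r = r_1 = 2. Let y(x) = x^r sum_{n>=0} a_n x^n with a_0 = 1.
Substitute y = x^r sum a_n x^n and match x^{r+n}. The recurrence is
  D(n) a_n - 3 a_{n-1} + 1 a_{n-2} = 0,  where D(n) = (r+n)(r+n-1) + (-2/3)(r+n) + (-2/3).
  a_n = [3 a_{n-1} - 1 a_{n-2}] / D(n).
Since the indicial polynomial factors as (r - r_1)(r - r_2), D(n) = (r_1 + n - r_1)(r_1 + n - r_2) = n(n + 7/3).
Evaluating step by step (a_0 = 1):
  n = 1: D(1) = 1(1 + 7/3) = 10/3; numerator = 3(1) = 3; a_1 = (3)/(10/3) = 9/10
  n = 2: D(2) = 2(2 + 7/3) = 26/3; numerator = 3(9/10) - 1(1) = 17/10; a_2 = (17/10)/(26/3) = 51/260
  n = 3: D(3) = 3(3 + 7/3) = 16; numerator = 3(51/260) - 1(9/10) = -81/260; a_3 = (-81/260)/(16) = -81/4160
  n = 4: D(4) = 4(4 + 7/3) = 76/3; numerator = 3(-81/4160) - 1(51/260) = -1059/4160; a_4 = (-1059/4160)/(76/3) = -3177/316160

r = 2; a_0 = 1; a_1 = 9/10; a_2 = 51/260; a_3 = -81/4160; a_4 = -3177/316160
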